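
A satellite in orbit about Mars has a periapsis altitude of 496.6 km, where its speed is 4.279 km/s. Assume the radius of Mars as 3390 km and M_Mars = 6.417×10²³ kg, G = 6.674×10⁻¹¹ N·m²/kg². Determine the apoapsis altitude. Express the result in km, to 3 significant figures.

apoapsis altitude ≈ 15700 km

μ = GM = 6.674×10⁻¹¹ × 6.417×10²³ = 4.283×10¹³ m³/s².
r_p = 3390 + 496.6 = 3886.6 km = 3.887×10⁶ m.
Specific energy ε = v²/2 − μ/r = -1.864×10⁶ J/kg, so a = −μ/(2ε) = 1.149×10⁷ m.
The apsides satisfy r_p + r_a = 2a, so the apoapsis radius is 2a − r_p = 1.909×10⁷ m = 19086 km.
Apoapsis altitude = 19086 − 3390 = 15696 km.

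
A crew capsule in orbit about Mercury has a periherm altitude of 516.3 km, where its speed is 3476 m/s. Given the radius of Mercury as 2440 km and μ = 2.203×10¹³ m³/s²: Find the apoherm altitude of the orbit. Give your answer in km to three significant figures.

apoherm altitude ≈ 10200 km

r_p = 2440 + 516.3 = 2956.3 km = 2.956×10⁶ m.
Specific energy ε = v²/2 − μ/r = -1.411×10⁶ J/kg, so a = −μ/(2ε) = 7.809×10⁶ m.
The apsides satisfy r_p + r_a = 2a, so the apoherm radius is 2a − r_p = 1.266×10⁷ m = 12661 km.
Apoherm altitude = 12661 − 2440 = 10221 km.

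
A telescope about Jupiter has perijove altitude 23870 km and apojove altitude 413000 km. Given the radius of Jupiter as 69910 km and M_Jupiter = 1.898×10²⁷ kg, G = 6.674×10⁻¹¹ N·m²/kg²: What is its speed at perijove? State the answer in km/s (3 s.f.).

v ≈ 47.6 km/s

μ = GM = 6.674×10⁻¹¹ × 1.898×10²⁷ = 1.267×10¹⁷ m³/s².
r_p = 69910 + 23870 = 93780 km = 9.3780×10⁷ m.
r_a = 69910 + 413000 = 482910 km = 4.8291×10⁸ m.
Semi-major axis a = (r_p + r_a)/2 = 2.8834×10⁵ km = 2.883×10⁸ m.
Vis-viva: v² = μ(2/r − 1/a) = 1.267×10¹⁷ × (2.133×10⁻⁸ − 3.468×10⁻⁹) = 2.262×10⁹ m²/s².
v = 47560 m/s = 47.56 km/s.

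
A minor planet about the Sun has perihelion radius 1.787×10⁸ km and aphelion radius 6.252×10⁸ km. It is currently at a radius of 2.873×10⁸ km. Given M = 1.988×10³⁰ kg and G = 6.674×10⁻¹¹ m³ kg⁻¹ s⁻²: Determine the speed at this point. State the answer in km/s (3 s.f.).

μ = GM = 6.674×10⁻¹¹ × 1.988×10³⁰ = 1.327×10²⁰ m³/s².
Semi-major axis a = (r_p + r_a)/2 = 4.0195×10⁸ km = 4.020×10¹¹ m.
Vis-viva: v² = μ(2/r − 1/a) = 1.327×10²⁰ × (6.961×10⁻¹² − 2.488×10⁻¹²) = 5.935×10⁸ m²/s².
v = 24360 m/s = 24.36 km/s.

v ≈ 24.4 km/s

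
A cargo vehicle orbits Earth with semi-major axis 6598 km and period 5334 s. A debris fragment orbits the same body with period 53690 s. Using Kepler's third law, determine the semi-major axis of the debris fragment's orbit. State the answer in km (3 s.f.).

a₂ ≈ 30800 km

Kepler's third law: a³ ∝ T², so a₂ = a₁ (T₂/T₁)^(2/3).
T₂/T₁ = 10.07, (T₂/T₁)^(2/3) = 4.662.
a₂ = 6598 × 4.662 = 30760 km.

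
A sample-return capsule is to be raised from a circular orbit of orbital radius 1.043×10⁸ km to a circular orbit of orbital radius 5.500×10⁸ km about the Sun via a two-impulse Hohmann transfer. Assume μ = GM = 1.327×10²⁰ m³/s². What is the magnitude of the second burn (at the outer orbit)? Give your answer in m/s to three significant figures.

Δv ≈ 6760 m/s

r₁ = 1.043×10⁸ km = 1.043×10¹¹ m.
r₂ = 5.500×10⁸ km = 5.500×10¹¹ m.
Transfer ellipse a_t = (r₁ + r₂)/2 = 3.272×10¹¹ m.
At r₁: circular v_c1 = √(μ/r₁) = 35670 m/s; transfer-perihelion v_p = √[μ(2/r₁ − 1/a_t)] = 46250 m/s.
At r₂: circular v_c2 = √(μ/r₂) = 15530 m/s; transfer-aphelion v_a = √[μ(2/r₂ − 1/a_t)] = 8770 m/s.
Δv₂ = v_c2 − v_a = 6762 m/s.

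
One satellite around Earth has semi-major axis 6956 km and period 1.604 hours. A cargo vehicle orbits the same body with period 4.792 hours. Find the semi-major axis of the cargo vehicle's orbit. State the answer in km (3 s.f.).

a₂ ≈ 14400 km

Kepler's third law: a³ ∝ T², so a₂ = a₁ (T₂/T₁)^(2/3).
T₂/T₁ = 2.988, (T₂/T₁)^(2/3) = 2.074.
a₂ = 6956 × 2.074 = 14430 km.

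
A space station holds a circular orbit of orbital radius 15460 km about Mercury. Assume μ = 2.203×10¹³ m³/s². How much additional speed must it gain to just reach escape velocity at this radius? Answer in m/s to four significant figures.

Δv ≈ 494.5 m/s

r = 15460 km = 1.546×10⁷ m.
Circular speed v_c = √(μ/r) = 1194 m/s.
Escape speed v_esc = √(2μ/r) = √2 × v_c = 1688 m/s.
Δv = v_esc − v_c = 494.5 m/s.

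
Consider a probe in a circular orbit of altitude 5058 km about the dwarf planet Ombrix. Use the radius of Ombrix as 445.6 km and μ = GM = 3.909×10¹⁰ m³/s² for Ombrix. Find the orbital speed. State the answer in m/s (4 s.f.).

r = 445.6 + 5058 = 5503.6 km = 5.5036×10⁶ m.
For a circular orbit v = √(μ/r) = √(3.909×10¹⁰ / 5.504×10⁶) = √(7.103×10³) = 84.28 m/s.

v ≈ 84.28 m/s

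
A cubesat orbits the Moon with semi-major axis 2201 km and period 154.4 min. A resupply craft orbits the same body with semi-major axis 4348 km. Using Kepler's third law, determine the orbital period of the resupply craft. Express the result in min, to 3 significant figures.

Kepler's third law: T² ∝ a³, so T₂ = T₁ (a₂/a₁)^(3/2).
a₂/a₁ = 1.975, (a₂/a₁)^(3/2) = 2.777.
T₂ = 154.4 × 2.777 = 428.7 min.

T₂ ≈ 429 min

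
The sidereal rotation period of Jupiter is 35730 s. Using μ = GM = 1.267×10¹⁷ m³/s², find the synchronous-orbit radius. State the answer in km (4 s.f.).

r_sync ≈ 1.600×10⁵ km

A synchronous orbit has period T, so by Kepler's third law a = (μT²/4π²)^(1/3).
μT²/4π² = 1.267×10¹⁷ × (3.573×10⁴)² / 39.48 = 4.097×10²⁴ m³.
a = 1.600×10⁸ m = 1.6002×10⁵ km.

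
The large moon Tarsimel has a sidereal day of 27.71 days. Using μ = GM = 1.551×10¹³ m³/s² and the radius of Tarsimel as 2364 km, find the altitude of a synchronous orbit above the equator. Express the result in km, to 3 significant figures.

h_sync ≈ 1.29×10⁵ km

T = 27.71 days = 2.394×10⁶ s.
A synchronous orbit has period T, so by Kepler's third law a = (μT²/4π²)^(1/3).
μT²/4π² = 1.551×10¹³ × (2.394×10⁶)² / 39.48 = 2.252×10²⁴ m³.
a = 1.311×10⁸ m = 1.3107×10⁵ km.
Altitude h = a − R = 1.3107×10⁵ − 2364 = 1.2871×10⁵ km.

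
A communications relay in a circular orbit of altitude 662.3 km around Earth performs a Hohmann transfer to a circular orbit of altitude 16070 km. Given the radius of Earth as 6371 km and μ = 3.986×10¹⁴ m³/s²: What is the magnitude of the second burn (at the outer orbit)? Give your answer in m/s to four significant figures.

Δv ≈ 1303 m/s

r₁ = 6371 + 662.3 = 7033.3 km = 7.0333×10⁶ m.
r₂ = 6371 + 16070 = 22441 km = 2.2441×10⁷ m.
Transfer ellipse a_t = (r₁ + r₂)/2 = 1.474×10⁷ m.
At r₁: circular v_c1 = √(μ/r₁) = 7528 m/s; transfer-perigee v_p = √[μ(2/r₁ − 1/a_t)] = 9290 m/s.
At r₂: circular v_c2 = √(μ/r₂) = 4215 m/s; transfer-apogee v_a = √[μ(2/r₂ − 1/a_t)] = 2912 m/s.
Δv₂ = v_c2 − v_a = 1303 m/s.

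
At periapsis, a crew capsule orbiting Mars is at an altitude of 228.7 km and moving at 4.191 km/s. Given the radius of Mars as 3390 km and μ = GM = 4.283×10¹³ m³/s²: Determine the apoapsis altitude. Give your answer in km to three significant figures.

r_p = 3390 + 228.7 = 3618.7 km = 3.619×10⁶ m.
Specific energy ε = v²/2 − μ/r = -3.054×10⁶ J/kg, so a = −μ/(2ε) = 7.013×10⁶ m.
The apsides satisfy r_p + r_a = 2a, so the apoapsis radius is 2a − r_p = 1.041×10⁷ m = 10408 km.
Apoapsis altitude = 10408 − 3390 = 7017.8 km.

apoapsis altitude ≈ 7020 km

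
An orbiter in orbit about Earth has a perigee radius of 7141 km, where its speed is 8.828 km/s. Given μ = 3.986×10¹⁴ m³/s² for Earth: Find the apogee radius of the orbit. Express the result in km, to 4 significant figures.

r_p = 7.141×10⁶ m.
Specific energy ε = v²/2 − μ/r = -1.685×10⁷ J/kg, so a = −μ/(2ε) = 1.183×10⁷ m.
The apsides satisfy r_p + r_a = 2a, so the apogee radius is 2a − r_p = 1.651×10⁷ m = 16512 km.

apogee radius ≈ 16510 km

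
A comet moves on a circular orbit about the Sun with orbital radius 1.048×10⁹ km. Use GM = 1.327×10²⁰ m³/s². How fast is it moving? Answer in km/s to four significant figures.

v ≈ 11.25 km/s

r = 1.048×10⁹ km = 1.048×10¹² m.
For a circular orbit v = √(μ/r) = √(1.327×10²⁰ / 1.048×10¹²) = √(1.266×10⁸) = 11250 m/s.
That is 11.25 km/s.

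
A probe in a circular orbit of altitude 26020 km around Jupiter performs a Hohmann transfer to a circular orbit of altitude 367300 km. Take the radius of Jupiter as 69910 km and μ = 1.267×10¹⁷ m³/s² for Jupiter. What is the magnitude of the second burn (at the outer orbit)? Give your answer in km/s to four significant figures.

r₁ = 69910 + 26020 = 95930 km = 9.5930×10⁷ m.
r₂ = 69910 + 367300 = 437210 km = 4.3721×10⁸ m.
Transfer ellipse a_t = (r₁ + r₂)/2 = 2.666×10⁸ m.
At r₁: circular v_c1 = √(μ/r₁) = 36340 m/s; transfer-perijove v_p = √[μ(2/r₁ − 1/a_t)] = 46540 m/s.
At r₂: circular v_c2 = √(μ/r₂) = 17020 m/s; transfer-apojove v_a = √[μ(2/r₂ − 1/a_t)] = 10210 m/s.
Δv₂ = v_c2 − v_a = 6811 m/s.
= 6.811 km/s.

Δv ≈ 6.811 km/s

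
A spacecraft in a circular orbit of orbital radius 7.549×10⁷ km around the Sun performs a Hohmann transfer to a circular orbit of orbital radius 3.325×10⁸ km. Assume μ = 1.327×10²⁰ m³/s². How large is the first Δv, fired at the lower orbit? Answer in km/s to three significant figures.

Δv ≈ 11.6 km/s

r₁ = 7.549×10⁷ km = 7.549×10¹⁰ m.
r₂ = 3.325×10⁸ km = 3.325×10¹¹ m.
Transfer ellipse a_t = (r₁ + r₂)/2 = 2.040×10¹¹ m.
At r₁: circular v_c1 = √(μ/r₁) = 41930 m/s; transfer-perihelion v_p = √[μ(2/r₁ − 1/a_t)] = 53530 m/s.
Δv₁ = v_p − v_c1 = 11600 m/s.
= 11.60 km/s.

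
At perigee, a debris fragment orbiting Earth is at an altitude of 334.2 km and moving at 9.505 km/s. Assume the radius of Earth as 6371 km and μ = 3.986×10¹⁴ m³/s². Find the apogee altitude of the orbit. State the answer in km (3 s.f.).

r_p = 6371 + 334.2 = 6705.2 km = 6.705×10⁶ m.
Specific energy ε = v²/2 − μ/r = -1.427×10⁷ J/kg, so a = −μ/(2ε) = 1.396×10⁷ m.
The apsides satisfy r_p + r_a = 2a, so the apogee radius is 2a − r_p = 2.122×10⁷ m = 21220 km.
Apogee altitude = 21220 − 6371 = 14849 km.

apogee altitude ≈ 14800 km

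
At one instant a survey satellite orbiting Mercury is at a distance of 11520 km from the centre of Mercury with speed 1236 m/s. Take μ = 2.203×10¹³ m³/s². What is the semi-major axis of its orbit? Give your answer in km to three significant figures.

a ≈ 9590 km

r = 1.152×10⁷ m.
Vis-viva rearranged: 1/a = 2/r − v²/μ = 1.736×10⁻⁷ − 6.935×10⁻⁸ = 1.043×10⁻⁷ m⁻¹.
a = 9.591×10⁶ m = 9591.0 km.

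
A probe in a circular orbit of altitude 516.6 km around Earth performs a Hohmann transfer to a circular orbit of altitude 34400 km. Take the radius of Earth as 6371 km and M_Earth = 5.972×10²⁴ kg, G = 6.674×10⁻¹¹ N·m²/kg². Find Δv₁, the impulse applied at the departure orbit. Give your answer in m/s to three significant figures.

μ = GM = 6.674×10⁻¹¹ × 5.972×10²⁴ = 3.986×10¹⁴ m³/s².
r₁ = 6371 + 516.6 = 6887.6 km = 6.8876×10⁶ m.
r₂ = 6371 + 34400 = 40771 km = 4.0771×10⁷ m.
Transfer ellipse a_t = (r₁ + r₂)/2 = 2.383×10⁷ m.
At r₁: circular v_c1 = √(μ/r₁) = 7607 m/s; transfer-perigee v_p = √[μ(2/r₁ − 1/a_t)] = 9950 m/s.
Δv₁ = v_p − v_c1 = 2343 m/s.

Δv ≈ 2340 m/s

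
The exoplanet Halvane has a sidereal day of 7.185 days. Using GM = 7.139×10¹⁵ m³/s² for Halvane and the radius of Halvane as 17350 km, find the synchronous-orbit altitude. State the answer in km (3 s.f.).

T = 7.185 days = 6.208×10⁵ s.
A synchronous orbit has period T, so by Kepler's third law a = (μT²/4π²)^(1/3).
μT²/4π² = 7.139×10¹⁵ × (6.208×10⁵)² / 39.48 = 6.969×10²⁵ m³.
a = 4.115×10⁸ m = 4.1152×10⁵ km.
Altitude h = a − R = 4.1152×10⁵ − 17350 = 3.9417×10⁵ km.

h_sync ≈ 3.94×10⁵ km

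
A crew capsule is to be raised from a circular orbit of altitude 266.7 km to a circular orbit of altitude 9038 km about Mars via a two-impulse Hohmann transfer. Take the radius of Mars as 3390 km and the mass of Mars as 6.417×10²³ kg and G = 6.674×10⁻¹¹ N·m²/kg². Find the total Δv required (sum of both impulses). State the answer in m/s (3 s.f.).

Δv_total ≈ 1440 m/s

μ = GM = 6.674×10⁻¹¹ × 6.417×10²³ = 4.283×10¹³ m³/s².
r₁ = 3390 + 266.7 = 3656.7 km = 3.6567×10⁶ m.
r₂ = 3390 + 9038 = 12428 km = 1.2428×10⁷ m.
Transfer ellipse a_t = (r₁ + r₂)/2 = 8.042×10⁶ m.
At r₁: circular v_c1 = √(μ/r₁) = 3422 m/s; transfer-periapsis v_p = √[μ(2/r₁ − 1/a_t)] = 4254 m/s.
Δv₁ = v_p − v_c1 = 832.0 m/s.
At r₂: circular v_c2 = √(μ/r₂) = 1856 m/s; transfer-apoapsis v_a = √[μ(2/r₂ − 1/a_t)] = 1252 m/s.
Δv₂ = v_c2 − v_a = 604.6 m/s.
Total Δv = Δv₁ + Δv₂ = 1437 m/s.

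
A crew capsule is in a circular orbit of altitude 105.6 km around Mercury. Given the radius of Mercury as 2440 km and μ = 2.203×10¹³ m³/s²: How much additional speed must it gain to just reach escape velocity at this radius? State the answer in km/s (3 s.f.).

r = 2440 + 105.6 = 2545.6 km = 2.5456×10⁶ m.
Circular speed v_c = √(μ/r) = 2942 m/s.
Escape speed v_esc = √(2μ/r) = √2 × v_c = 4160 m/s.
Δv = v_esc − v_c = 1219 m/s = 1.219 km/s.

Δv ≈ 1.22 km/s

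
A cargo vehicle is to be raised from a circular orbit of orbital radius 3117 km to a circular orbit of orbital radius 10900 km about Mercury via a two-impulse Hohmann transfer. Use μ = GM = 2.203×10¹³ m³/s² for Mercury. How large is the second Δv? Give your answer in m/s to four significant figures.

Δv ≈ 473.6 m/s

r₁ = 3117 km = 3.117×10⁶ m.
r₂ = 10900 km = 1.090×10⁷ m.
Transfer ellipse a_t = (r₁ + r₂)/2 = 7.008×10⁶ m.
At r₁: circular v_c1 = √(μ/r₁) = 2659 m/s; transfer-periherm v_p = √[μ(2/r₁ − 1/a_t)] = 3315 m/s.
At r₂: circular v_c2 = √(μ/r₂) = 1422 m/s; transfer-apoherm v_a = √[μ(2/r₂ − 1/a_t)] = 948.1 m/s.
Δv₂ = v_c2 − v_a = 473.6 m/s.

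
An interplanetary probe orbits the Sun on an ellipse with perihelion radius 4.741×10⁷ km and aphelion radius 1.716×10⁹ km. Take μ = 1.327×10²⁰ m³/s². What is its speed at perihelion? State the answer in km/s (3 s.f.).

v ≈ 73.8 km/s

Semi-major axis a = (r_p + r_a)/2 = 8.8170×10⁸ km = 8.817×10¹¹ m.
Vis-viva: v² = μ(2/r − 1/a) = 1.327×10²⁰ × (4.219×10⁻¹¹ − 1.134×10⁻¹²) = 5.447×10⁹ m²/s².
v = 73810 m/s = 73.81 km/s.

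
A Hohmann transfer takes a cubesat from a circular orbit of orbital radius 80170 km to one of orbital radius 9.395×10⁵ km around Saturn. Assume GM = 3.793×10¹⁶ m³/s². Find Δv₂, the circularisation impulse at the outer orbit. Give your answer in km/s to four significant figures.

r₁ = 80170 km = 8.017×10⁷ m.
r₂ = 9.395×10⁵ km = 9.395×10⁸ m.
Transfer ellipse a_t = (r₁ + r₂)/2 = 5.098×10⁸ m.
At r₁: circular v_c1 = √(μ/r₁) = 21750 m/s; transfer-perikrone v_p = √[μ(2/r₁ − 1/a_t)] = 29530 m/s.
At r₂: circular v_c2 = √(μ/r₂) = 6354 m/s; transfer-apokrone v_a = √[μ(2/r₂ − 1/a_t)] = 2520 m/s.
Δv₂ = v_c2 − v_a = 3834 m/s.
= 3.834 km/s.

Δv ≈ 3.834 km/s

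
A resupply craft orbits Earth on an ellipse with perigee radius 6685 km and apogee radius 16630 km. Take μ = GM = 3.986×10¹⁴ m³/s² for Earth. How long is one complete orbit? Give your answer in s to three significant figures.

Semi-major axis a = (r_p + r_a)/2 = (6685.0 + 16630)/2 = 11658 km = 1.166×10⁷ m.
By Kepler's third law T = 2π√(a³/μ) = 2π × 1.994×10³ = 1.253×10⁴ s.

T ≈ 12500 s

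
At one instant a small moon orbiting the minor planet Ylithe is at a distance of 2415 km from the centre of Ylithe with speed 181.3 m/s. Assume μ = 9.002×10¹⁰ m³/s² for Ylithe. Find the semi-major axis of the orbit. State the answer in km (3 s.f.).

r = 2.415×10⁶ m.
Specific orbital energy ε = v²/2 − μ/r = (181.3)²/2 − 9.002×10¹⁰/2.415×10⁶ = -2.084×10⁴ J/kg.
Since ε = −μ/(2a), a = −μ/(2ε) = 2.160×10⁶ m = 2159.7 km.

a ≈ 2160 km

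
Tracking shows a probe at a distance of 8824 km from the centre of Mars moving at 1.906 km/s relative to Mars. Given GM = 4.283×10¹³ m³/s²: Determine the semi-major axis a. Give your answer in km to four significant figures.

r = 8.824×10⁶ m.
Specific orbital energy ε = v²/2 − μ/r = (1906)²/2 − 4.283×10¹³/8.824×10⁶ = -3.037×10⁶ J/kg.
Since ε = −μ/(2a), a = −μ/(2ε) = 7.050×10⁶ m = 7050.5 km.

a ≈ 7050 km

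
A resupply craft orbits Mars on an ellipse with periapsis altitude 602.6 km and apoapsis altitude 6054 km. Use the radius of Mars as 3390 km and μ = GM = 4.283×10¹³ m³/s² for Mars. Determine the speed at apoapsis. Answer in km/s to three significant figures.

v ≈ 1.64 km/s

r_p = 3390 + 602.6 = 3992.6 km = 3.9926×10⁶ m.
r_a = 3390 + 6054 = 9444.0 km = 9.4440×10⁶ m.
Semi-major axis a = (r_p + r_a)/2 = 6718.3 km = 6.718×10⁶ m.
Vis-viva: v² = μ(2/r − 1/a) = 4.283×10¹³ × (2.118×10⁻⁷ − 1.488×10⁻⁷) = 2.695×10⁶ m²/s².
v = 1642 m/s = 1.642 km/s.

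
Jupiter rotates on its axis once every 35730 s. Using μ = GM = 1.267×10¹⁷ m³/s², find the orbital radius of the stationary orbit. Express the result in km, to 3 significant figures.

A synchronous orbit has period T, so by Kepler's third law a = (μT²/4π²)^(1/3).
μT²/4π² = 1.267×10¹⁷ × (3.573×10⁴)² / 39.48 = 4.097×10²⁴ m³.
a = 1.600×10⁸ m = 1.6002×10⁵ km.

r_sync ≈ 1.60×10⁵ km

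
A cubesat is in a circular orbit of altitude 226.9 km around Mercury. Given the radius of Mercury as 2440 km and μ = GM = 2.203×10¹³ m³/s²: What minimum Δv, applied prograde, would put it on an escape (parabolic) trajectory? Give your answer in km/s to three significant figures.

Δv ≈ 1.19 km/s

r = 2440 + 226.9 = 2666.9 km = 2.6669×10⁶ m.
Circular speed v_c = √(μ/r) = 2874 m/s.
Escape speed v_esc = √(2μ/r) = √2 × v_c = 4065 m/s.
Δv = v_esc − v_c = 1190 m/s = 1.190 km/s.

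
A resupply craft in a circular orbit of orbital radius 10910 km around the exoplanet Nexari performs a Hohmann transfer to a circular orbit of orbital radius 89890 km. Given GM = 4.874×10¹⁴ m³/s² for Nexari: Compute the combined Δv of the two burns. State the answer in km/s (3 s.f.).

Δv_total ≈ 3.49 km/s

r₁ = 10910 km = 1.091×10⁷ m.
r₂ = 89890 km = 8.989×10⁷ m.
Transfer ellipse a_t = (r₁ + r₂)/2 = 5.040×10⁷ m.
At r₁: circular v_c1 = √(μ/r₁) = 6684 m/s; transfer-periapsis v_p = √[μ(2/r₁ − 1/a_t)] = 8926 m/s.
Δv₁ = v_p − v_c1 = 2242 m/s.
At r₂: circular v_c2 = √(μ/r₂) = 2329 m/s; transfer-apoapsis v_a = √[μ(2/r₂ − 1/a_t)] = 1083 m/s.
Δv₂ = v_c2 − v_a = 1245 m/s.
Total Δv = Δv₁ + Δv₂ = 3488 m/s = 3.488 km/s.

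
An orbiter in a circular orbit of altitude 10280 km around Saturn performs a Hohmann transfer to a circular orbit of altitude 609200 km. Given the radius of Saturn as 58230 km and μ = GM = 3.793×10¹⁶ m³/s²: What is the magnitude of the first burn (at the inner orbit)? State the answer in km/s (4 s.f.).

r₁ = 58230 + 10280 = 68510 km = 6.8510×10⁷ m.
r₂ = 58230 + 609200 = 667430 km = 6.6743×10⁸ m.
Transfer ellipse a_t = (r₁ + r₂)/2 = 3.680×10⁸ m.
At r₁: circular v_c1 = √(μ/r₁) = 23530 m/s; transfer-perikrone v_p = √[μ(2/r₁ − 1/a_t)] = 31690 m/s.
Δv₁ = v_p − v_c1 = 8160 m/s.
= 8.160 km/s.

Δv ≈ 8.160 km/s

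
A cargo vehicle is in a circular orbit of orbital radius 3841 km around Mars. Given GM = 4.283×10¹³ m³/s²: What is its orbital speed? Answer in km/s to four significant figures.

r = 3841 km = 3.841×10⁶ m.
For a circular orbit v = √(μ/r) = √(4.283×10¹³ / 3.841×10⁶) = √(1.115×10⁷) = 3339 m/s.
That is 3.339 km/s.

v ≈ 3.339 km/s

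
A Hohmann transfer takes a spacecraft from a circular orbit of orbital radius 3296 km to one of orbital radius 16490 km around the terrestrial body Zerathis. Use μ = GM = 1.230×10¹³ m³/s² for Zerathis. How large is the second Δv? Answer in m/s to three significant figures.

r₁ = 3296 km = 3.296×10⁶ m.
r₂ = 16490 km = 1.649×10⁷ m.
Transfer ellipse a_t = (r₁ + r₂)/2 = 9.893×10⁶ m.
At r₁: circular v_c1 = √(μ/r₁) = 1932 m/s; transfer-periapsis v_p = √[μ(2/r₁ − 1/a_t)] = 2494 m/s.
At r₂: circular v_c2 = √(μ/r₂) = 863.7 m/s; transfer-apoapsis v_a = √[μ(2/r₂ − 1/a_t)] = 498.5 m/s.
Δv₂ = v_c2 − v_a = 365.2 m/s.

Δv ≈ 365 m/s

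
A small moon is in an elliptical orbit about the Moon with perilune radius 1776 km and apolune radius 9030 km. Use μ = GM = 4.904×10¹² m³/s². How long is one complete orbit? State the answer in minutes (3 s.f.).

Semi-major axis a = (r_p + r_a)/2 = (1776.0 + 9030.0)/2 = 5403.0 km = 5.403×10⁶ m.
By Kepler's third law T = 2π√(a³/μ) = 2π × 5.671×10³ = 3.563×10⁴ s.
= 593.9 minutes.

T ≈ 594 minutes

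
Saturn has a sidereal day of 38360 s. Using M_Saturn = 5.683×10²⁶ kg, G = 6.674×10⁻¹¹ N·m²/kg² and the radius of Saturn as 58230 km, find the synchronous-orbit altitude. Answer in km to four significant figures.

h_sync ≈ 54000 km

μ = GM = 6.674×10⁻¹¹ × 5.683×10²⁶ = 3.793×10¹⁶ m³/s².
A synchronous orbit has period T, so by Kepler's third law a = (μT²/4π²)^(1/3).
μT²/4π² = 3.793×10¹⁶ × (3.836×10⁴)² / 39.48 = 1.414×10²⁴ m³.
a = 1.122×10⁸ m = 1.1223×10⁵ km.
Altitude h = a − R = 1.1223×10⁵ − 58230 = 54003 km.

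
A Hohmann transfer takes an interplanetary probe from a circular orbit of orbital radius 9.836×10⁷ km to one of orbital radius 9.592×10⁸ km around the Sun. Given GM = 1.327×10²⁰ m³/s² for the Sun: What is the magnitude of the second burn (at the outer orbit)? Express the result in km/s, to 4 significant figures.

Δv ≈ 6.689 km/s

r₁ = 9.836×10⁷ km = 9.836×10¹⁰ m.
r₂ = 9.592×10⁸ km = 9.592×10¹¹ m.
Transfer ellipse a_t = (r₁ + r₂)/2 = 5.288×10¹¹ m.
At r₁: circular v_c1 = √(μ/r₁) = 36730 m/s; transfer-perihelion v_p = √[μ(2/r₁ − 1/a_t)] = 49470 m/s.
At r₂: circular v_c2 = √(μ/r₂) = 11760 m/s; transfer-aphelion v_a = √[μ(2/r₂ − 1/a_t)] = 5073 m/s.
Δv₂ = v_c2 − v_a = 6689 m/s.
= 6.689 km/s.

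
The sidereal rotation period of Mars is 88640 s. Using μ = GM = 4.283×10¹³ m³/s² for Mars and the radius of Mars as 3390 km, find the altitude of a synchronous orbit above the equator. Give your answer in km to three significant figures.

h_sync ≈ 17000 km

A synchronous orbit has period T, so by Kepler's third law a = (μT²/4π²)^(1/3).
μT²/4π² = 4.283×10¹³ × (8.864×10⁴)² / 39.48 = 8.524×10²¹ m³.
a = 2.043×10⁷ m = 20428 km.
Altitude h = a − R = 20428 − 3390 = 17038 km.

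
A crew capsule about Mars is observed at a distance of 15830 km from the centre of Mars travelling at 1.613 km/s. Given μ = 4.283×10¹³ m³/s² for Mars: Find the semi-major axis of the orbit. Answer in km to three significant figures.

a ≈ 15200 km

r = 1.583×10⁷ m.
Specific orbital energy ε = v²/2 − μ/r = (1613)²/2 − 4.283×10¹³/1.583×10⁷ = -1.405×10⁶ J/kg.
Since ε = −μ/(2a), a = −μ/(2ε) = 1.524×10⁷ m = 15245 km.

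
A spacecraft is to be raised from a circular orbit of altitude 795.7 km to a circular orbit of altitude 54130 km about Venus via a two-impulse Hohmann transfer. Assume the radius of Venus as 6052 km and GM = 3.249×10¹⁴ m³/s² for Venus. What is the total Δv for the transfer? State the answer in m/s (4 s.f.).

r₁ = 6052 + 795.7 = 6847.7 km = 6.8477×10⁶ m.
r₂ = 6052 + 54130 = 60182 km = 6.0182×10⁷ m.
Transfer ellipse a_t = (r₁ + r₂)/2 = 3.351×10⁷ m.
At r₁: circular v_c1 = √(μ/r₁) = 6888 m/s; transfer-periapsis v_p = √[μ(2/r₁ − 1/a_t)] = 9230 m/s.
Δv₁ = v_p − v_c1 = 2342 m/s.
At r₂: circular v_c2 = √(μ/r₂) = 2323 m/s; transfer-apoapsis v_a = √[μ(2/r₂ − 1/a_t)] = 1050 m/s.
Δv₂ = v_c2 − v_a = 1273 m/s.
Total Δv = Δv₁ + Δv₂ = 3615 m/s.

Δv_total ≈ 3615 m/s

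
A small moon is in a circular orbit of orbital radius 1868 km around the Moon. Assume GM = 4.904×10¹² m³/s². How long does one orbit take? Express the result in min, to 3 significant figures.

r = 1868 km = 1.868×10⁶ m.
Kepler's third law: T = 2π√(r³/μ) = 2π√((1.868×10⁶)³ / 4.904×10¹²).
r³/μ = 1.329×10⁶ s², so T = 2π × 1.153×10³ = 7.244×10³ s.
Converting: 7.244×10³ s ÷ 60.00 = 120.7 min.

T ≈ 121 min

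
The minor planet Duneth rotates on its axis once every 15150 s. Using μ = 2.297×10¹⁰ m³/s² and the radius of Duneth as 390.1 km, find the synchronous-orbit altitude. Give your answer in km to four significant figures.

h_sync ≈ 121.0 km

A synchronous orbit has period T, so by Kepler's third law a = (μT²/4π²)^(1/3).
μT²/4π² = 2.297×10¹⁰ × (1.515×10⁴)² / 39.48 = 1.335×10¹⁷ m³.
a = 5.111×10⁵ m = 511.14 km.
Altitude h = a − R = 511.14 − 390.1 = 121.04 km.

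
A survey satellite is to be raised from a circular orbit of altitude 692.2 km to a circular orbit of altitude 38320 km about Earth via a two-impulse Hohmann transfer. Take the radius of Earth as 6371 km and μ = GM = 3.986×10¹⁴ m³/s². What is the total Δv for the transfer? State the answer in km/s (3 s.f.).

Δv_total ≈ 3.79 km/s

r₁ = 6371 + 692.2 = 7063.2 km = 7.0632×10⁶ m.
r₂ = 6371 + 38320 = 44691 km = 4.4691×10⁷ m.
Transfer ellipse a_t = (r₁ + r₂)/2 = 2.588×10⁷ m.
At r₁: circular v_c1 = √(μ/r₁) = 7512 m/s; transfer-perigee v_p = √[μ(2/r₁ − 1/a_t)] = 9872 m/s.
Δv₁ = v_p − v_c1 = 2360 m/s.
At r₂: circular v_c2 = √(μ/r₂) = 2986 m/s; transfer-apogee v_a = √[μ(2/r₂ − 1/a_t)] = 1560 m/s.
Δv₂ = v_c2 − v_a = 1426 m/s.
Total Δv = Δv₁ + Δv₂ = 3786 m/s = 3.786 km/s.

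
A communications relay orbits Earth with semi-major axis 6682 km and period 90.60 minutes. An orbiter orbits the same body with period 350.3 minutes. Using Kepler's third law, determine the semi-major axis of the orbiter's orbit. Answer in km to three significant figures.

a₂ ≈ 16500 km

Kepler's third law: a³ ∝ T², so a₂ = a₁ (T₂/T₁)^(2/3).
T₂/T₁ = 3.866, (T₂/T₁)^(2/3) = 2.463.
a₂ = 6682 × 2.463 = 16460 km.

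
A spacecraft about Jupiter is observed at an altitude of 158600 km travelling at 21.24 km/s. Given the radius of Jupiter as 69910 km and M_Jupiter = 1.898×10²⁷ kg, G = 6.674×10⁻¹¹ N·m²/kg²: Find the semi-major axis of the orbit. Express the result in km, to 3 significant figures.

a ≈ 1.93×10⁵ km

μ = GM = 6.674×10⁻¹¹ × 1.898×10²⁷ = 1.267×10¹⁷ m³/s².
r = 69910 + 158600 = 2.2851×10⁵ km = 2.285×10⁸ m.
Vis-viva rearranged: 1/a = 2/r − v²/μ = 8.752×10⁻⁹ − 3.561×10⁻⁹ = 5.191×10⁻⁹ m⁻¹.
a = 1.926×10⁸ m = 1.9264×10⁵ km.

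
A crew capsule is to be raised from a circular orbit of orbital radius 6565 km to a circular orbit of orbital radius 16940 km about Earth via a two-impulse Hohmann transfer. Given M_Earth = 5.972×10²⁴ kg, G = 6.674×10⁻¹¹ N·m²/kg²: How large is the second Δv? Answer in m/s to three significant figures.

Δv ≈ 1230 m/s

μ = GM = 6.674×10⁻¹¹ × 5.972×10²⁴ = 3.986×10¹⁴ m³/s².
r₁ = 6565 km = 6.565×10⁶ m.
r₂ = 16940 km = 1.694×10⁷ m.
Transfer ellipse a_t = (r₁ + r₂)/2 = 1.175×10⁷ m.
At r₁: circular v_c1 = √(μ/r₁) = 7792 m/s; transfer-perigee v_p = √[μ(2/r₁ − 1/a_t)] = 9355 m/s.
At r₂: circular v_c2 = √(μ/r₂) = 4851 m/s; transfer-apogee v_a = √[μ(2/r₂ − 1/a_t)] = 3625 m/s.
Δv₂ = v_c2 − v_a = 1225 m/s.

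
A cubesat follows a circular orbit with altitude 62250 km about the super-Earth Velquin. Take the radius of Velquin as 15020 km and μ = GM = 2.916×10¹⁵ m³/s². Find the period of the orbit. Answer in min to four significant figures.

T ≈ 1317 min

r = 15020 + 62250 = 77270 km = 7.7270×10⁷ m.
Kepler's third law: T = 2π√(r³/μ) = 2π√((7.727×10⁷)³ / 2.916×10¹⁵).
r³/μ = 1.582×10⁸ s², so T = 2π × 1.258×10⁴ = 7.903×10⁴ s.
Converting: 7.903×10⁴ s ÷ 60.00 = 1317 min.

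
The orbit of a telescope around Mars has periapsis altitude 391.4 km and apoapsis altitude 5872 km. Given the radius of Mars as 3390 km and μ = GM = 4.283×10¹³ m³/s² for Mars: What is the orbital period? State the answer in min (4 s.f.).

T ≈ 266.5 min

r_p = 3390 + 391.4 = 3781.4 km = 3.7814×10⁶ m.
r_a = 3390 + 5872 = 9262.0 km = 9.2620×10⁶ m.
Semi-major axis a = (r_p + r_a)/2 = (3781.4 + 9262.0)/2 = 6521.7 km = 6.522×10⁶ m.
By Kepler's third law T = 2π√(a³/μ) = 2π × 2.545×10³ = 1.599×10⁴ s.
= 266.5 min.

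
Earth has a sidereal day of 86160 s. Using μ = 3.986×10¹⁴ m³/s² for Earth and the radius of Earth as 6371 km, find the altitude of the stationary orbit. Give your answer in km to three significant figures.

h_sync ≈ 35800 km

A synchronous orbit has period T, so by Kepler's third law a = (μT²/4π²)^(1/3).
μT²/4π² = 3.986×10¹⁴ × (8.616×10⁴)² / 39.48 = 7.495×10²² m³.
a = 4.216×10⁷ m = 42163 km.
Altitude h = a − R = 42163 − 6371 = 35792 km.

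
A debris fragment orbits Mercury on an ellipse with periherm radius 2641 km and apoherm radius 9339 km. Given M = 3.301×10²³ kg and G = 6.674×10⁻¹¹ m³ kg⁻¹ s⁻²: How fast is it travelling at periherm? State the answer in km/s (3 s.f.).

v ≈ 3.61 km/s

μ = GM = 6.674×10⁻¹¹ × 3.301×10²³ = 2.203×10¹³ m³/s².
Semi-major axis a = (r_p + r_a)/2 = 5990.0 km = 5.990×10⁶ m.
Vis-viva: v² = μ(2/r − 1/a) = 2.203×10¹³ × (7.573×10⁻⁷ − 1.669×10⁻⁷) = 1.301×10⁷ m²/s².
v = 3606 m/s = 3.606 km/s.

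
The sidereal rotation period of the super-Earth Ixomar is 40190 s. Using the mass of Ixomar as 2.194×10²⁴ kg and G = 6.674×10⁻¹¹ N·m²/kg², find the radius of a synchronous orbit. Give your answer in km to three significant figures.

r_sync ≈ 18200 km

μ = GM = 6.674×10⁻¹¹ × 2.194×10²⁴ = 1.464×10¹⁴ m³/s².
A synchronous orbit has period T, so by Kepler's third law a = (μT²/4π²)^(1/3).
μT²/4π² = 1.464×10¹⁴ × (4.019×10⁴)² / 39.48 = 5.991×10²¹ m³.
a = 1.816×10⁷ m = 18162 km.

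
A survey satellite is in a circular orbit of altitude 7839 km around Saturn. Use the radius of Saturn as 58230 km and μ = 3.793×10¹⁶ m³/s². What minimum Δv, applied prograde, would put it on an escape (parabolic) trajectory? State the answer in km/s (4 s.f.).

Δv ≈ 9.925 km/s

r = 58230 + 7839 = 66069 km = 6.6069×10⁷ m.
Circular speed v_c = √(μ/r) = 23960 m/s.
Escape speed v_esc = √(2μ/r) = √2 × v_c = 33890 m/s.
Δv = v_esc − v_c = 9925 m/s = 9.925 km/s.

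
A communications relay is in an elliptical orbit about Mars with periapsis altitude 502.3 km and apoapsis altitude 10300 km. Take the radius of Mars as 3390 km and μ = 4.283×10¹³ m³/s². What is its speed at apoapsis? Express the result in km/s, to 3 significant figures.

v ≈ 1.18 km/s

r_p = 3390 + 502.3 = 3892.3 km = 3.8923×10⁶ m.
r_a = 3390 + 10300 = 13690 km = 1.3690×10⁷ m.
Semi-major axis a = (r_p + r_a)/2 = 8791.1 km = 8.791×10⁶ m.
Vis-viva: v² = μ(2/r − 1/a) = 4.283×10¹³ × (1.461×10⁻⁷ − 1.138×10⁻⁷) = 1.385×10⁶ m²/s².
v = 1177 m/s = 1.177 km/s.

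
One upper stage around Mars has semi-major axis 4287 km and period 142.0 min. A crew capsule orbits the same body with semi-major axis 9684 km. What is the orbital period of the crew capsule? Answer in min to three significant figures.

T₂ ≈ 482 min

Kepler's third law: T² ∝ a³, so T₂ = T₁ (a₂/a₁)^(3/2).
a₂/a₁ = 2.259, (a₂/a₁)^(3/2) = 3.395.
T₂ = 142.0 × 3.395 = 482.1 min.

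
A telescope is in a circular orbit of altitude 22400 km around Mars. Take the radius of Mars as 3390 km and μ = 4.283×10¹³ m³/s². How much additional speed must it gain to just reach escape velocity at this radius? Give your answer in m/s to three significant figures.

Δv ≈ 534 m/s

r = 3390 + 22400 = 25790 km = 2.5790×10⁷ m.
Circular speed v_c = √(μ/r) = 1289 m/s.
Escape speed v_esc = √(2μ/r) = √2 × v_c = 1822 m/s.
Δv = v_esc − v_c = 533.8 m/s.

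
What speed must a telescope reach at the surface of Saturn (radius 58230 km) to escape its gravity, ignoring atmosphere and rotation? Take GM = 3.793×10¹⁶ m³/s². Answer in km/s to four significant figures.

v_esc ≈ 36.09 km/s

r = R = 5.823×10⁷ m.
Escape speed v_esc = √(2μ/r) = √(2 × 3.793×10¹⁶ / 5.823×10⁷) = √(1.303×10⁹) = 36090 m/s.
= 36.09 km/s.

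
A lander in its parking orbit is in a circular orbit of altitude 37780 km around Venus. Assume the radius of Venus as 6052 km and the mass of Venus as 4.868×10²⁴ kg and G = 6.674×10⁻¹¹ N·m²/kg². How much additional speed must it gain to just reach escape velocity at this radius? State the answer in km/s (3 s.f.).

Δv ≈ 1.13 km/s

μ = GM = 6.674×10⁻¹¹ × 4.868×10²⁴ = 3.249×10¹⁴ m³/s².
r = 6052 + 37780 = 43832 km = 4.3832×10⁷ m.
Circular speed v_c = √(μ/r) = 2723 m/s.
Escape speed v_esc = √(2μ/r) = √2 × v_c = 3850 m/s.
Δv = v_esc − v_c = 1128 m/s = 1.128 km/s.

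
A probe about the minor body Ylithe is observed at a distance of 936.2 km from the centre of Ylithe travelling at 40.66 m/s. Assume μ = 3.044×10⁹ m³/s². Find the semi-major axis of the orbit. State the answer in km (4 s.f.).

r = 9.362×10⁵ m.
Specific orbital energy ε = v²/2 − μ/r = (40.66)²/2 − 3.044×10⁹/9.362×10⁵ = -2.425×10³ J/kg.
Since ε = −μ/(2a), a = −μ/(2ε) = 6.277×10⁵ m = 627.67 km.

a ≈ 627.7 km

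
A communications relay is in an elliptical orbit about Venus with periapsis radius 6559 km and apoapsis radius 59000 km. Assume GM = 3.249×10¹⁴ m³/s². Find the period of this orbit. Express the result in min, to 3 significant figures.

T ≈ 1090 min

Semi-major axis a = (r_p + r_a)/2 = (6559.0 + 59000)/2 = 32780 km = 3.278×10⁷ m.
By Kepler's third law T = 2π√(a³/μ) = 2π × 1.041×10⁴ = 6.542×10⁴ s.
= 1090 min.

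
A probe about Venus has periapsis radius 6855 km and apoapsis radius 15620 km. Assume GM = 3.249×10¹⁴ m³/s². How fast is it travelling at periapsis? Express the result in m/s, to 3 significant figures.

v ≈ 8120 m/s

Semi-major axis a = (r_p + r_a)/2 = 11238 km = 1.124×10⁷ m.
Vis-viva: v² = μ(2/r − 1/a) = 3.249×10¹⁴ × (2.918×10⁻⁷ − 8.899×10⁻⁸) = 6.588×10⁷ m²/s².
v = 8117 m/s.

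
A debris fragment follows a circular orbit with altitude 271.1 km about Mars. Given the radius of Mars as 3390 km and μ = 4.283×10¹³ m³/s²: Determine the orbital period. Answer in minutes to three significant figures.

r = 3390 + 271.1 = 3661.1 km = 3.6611×10⁶ m.
Kepler's third law: T = 2π√(r³/μ) = 2π√((3.661×10⁶)³ / 4.283×10¹³).
r³/μ = 1.146×10⁶ s², so T = 2π × 1.070×10³ = 6.725×10³ s.
Converting: 6.725×10³ s ÷ 60.00 = 112.1 minutes.

T ≈ 112 minutes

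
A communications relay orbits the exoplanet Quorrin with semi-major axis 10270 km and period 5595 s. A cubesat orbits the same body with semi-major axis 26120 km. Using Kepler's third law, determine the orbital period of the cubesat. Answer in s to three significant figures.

Kepler's third law: T² ∝ a³, so T₂ = T₁ (a₂/a₁)^(3/2).
a₂/a₁ = 2.543, (a₂/a₁)^(3/2) = 4.056.
T₂ = 5595 × 4.056 = 22690 s.

T₂ ≈ 22700 s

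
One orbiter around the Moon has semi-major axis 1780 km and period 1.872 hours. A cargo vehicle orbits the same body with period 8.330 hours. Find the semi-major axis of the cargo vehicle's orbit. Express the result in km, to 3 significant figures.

a₂ ≈ 4820 km

Kepler's third law: a³ ∝ T², so a₂ = a₁ (T₂/T₁)^(2/3).
T₂/T₁ = 4.450, (T₂/T₁)^(2/3) = 2.705.
a₂ = 1780 × 2.705 = 4816 km.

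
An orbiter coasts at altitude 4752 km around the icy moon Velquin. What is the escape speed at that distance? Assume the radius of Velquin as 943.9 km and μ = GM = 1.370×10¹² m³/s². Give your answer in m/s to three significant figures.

r = 943.9 + 4752 = 5695.9 km = 5.6959×10⁶ m.
Escape speed v_esc = √(2μ/r) = √(2 × 1.370×10¹² / 5.696×10⁶) = √(4.810×10⁵) = 693.6 m/s.

v_esc ≈ 694 m/s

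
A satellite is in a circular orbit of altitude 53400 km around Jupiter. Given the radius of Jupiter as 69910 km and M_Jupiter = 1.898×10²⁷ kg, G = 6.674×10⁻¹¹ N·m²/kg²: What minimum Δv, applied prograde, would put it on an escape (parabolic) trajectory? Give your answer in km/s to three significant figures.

Δv ≈ 13.3 km/s

μ = GM = 6.674×10⁻¹¹ × 1.898×10²⁷ = 1.267×10¹⁷ m³/s².
r = 69910 + 53400 = 123310 km = 1.2331×10⁸ m.
Circular speed v_c = √(μ/r) = 32050 m/s.
Escape speed v_esc = √(2μ/r) = √2 × v_c = 45330 m/s.
Δv = v_esc − v_c = 13280 m/s = 13.28 km/s.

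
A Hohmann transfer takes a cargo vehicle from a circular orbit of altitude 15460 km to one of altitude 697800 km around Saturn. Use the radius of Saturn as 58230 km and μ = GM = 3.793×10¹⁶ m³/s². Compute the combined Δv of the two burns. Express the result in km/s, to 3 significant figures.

r₁ = 58230 + 15460 = 73690 km = 7.3690×10⁷ m.
r₂ = 58230 + 697800 = 756030 km = 7.5603×10⁸ m.
Transfer ellipse a_t = (r₁ + r₂)/2 = 4.149×10⁸ m.
At r₁: circular v_c1 = √(μ/r₁) = 22690 m/s; transfer-perikrone v_p = √[μ(2/r₁ − 1/a_t)] = 30630 m/s.
Δv₁ = v_p − v_c1 = 7940 m/s.
At r₂: circular v_c2 = √(μ/r₂) = 7083 m/s; transfer-apokrone v_a = √[μ(2/r₂ − 1/a_t)] = 2985 m/s.
Δv₂ = v_c2 − v_a = 4098 m/s.
Total Δv = Δv₁ + Δv₂ = 12040 m/s = 12.04 km/s.

Δv_total ≈ 12.0 km/s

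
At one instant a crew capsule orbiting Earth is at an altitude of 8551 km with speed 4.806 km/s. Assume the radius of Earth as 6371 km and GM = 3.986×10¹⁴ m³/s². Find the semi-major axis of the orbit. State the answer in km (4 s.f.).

r = 6371 + 8551 = 14922 km = 1.492×10⁷ m.
Vis-viva rearranged: 1/a = 2/r − v²/μ = 1.340×10⁻⁷ − 5.795×10⁻⁸ = 7.608×10⁻⁸ m⁻¹.
a = 1.314×10⁷ m = 13143 km.

a ≈ 13140 km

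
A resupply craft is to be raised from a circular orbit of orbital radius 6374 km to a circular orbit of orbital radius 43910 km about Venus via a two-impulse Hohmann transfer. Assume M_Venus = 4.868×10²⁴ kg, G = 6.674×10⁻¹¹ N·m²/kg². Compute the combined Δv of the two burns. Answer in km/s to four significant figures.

Δv_total ≈ 3.646 km/s

μ = GM = 6.674×10⁻¹¹ × 4.868×10²⁴ = 3.249×10¹⁴ m³/s².
r₁ = 6374 km = 6.374×10⁶ m.
r₂ = 43910 km = 4.391×10⁷ m.
Transfer ellipse a_t = (r₁ + r₂)/2 = 2.514×10⁷ m.
At r₁: circular v_c1 = √(μ/r₁) = 7139 m/s; transfer-periapsis v_p = √[μ(2/r₁ − 1/a_t)] = 9435 m/s.
Δv₁ = v_p − v_c1 = 2296 m/s.
At r₂: circular v_c2 = √(μ/r₂) = 2720 m/s; transfer-apoapsis v_a = √[μ(2/r₂ − 1/a_t)] = 1370 m/s.
Δv₂ = v_c2 − v_a = 1351 m/s.
Total Δv = Δv₁ + Δv₂ = 3646 m/s = 3.646 km/s.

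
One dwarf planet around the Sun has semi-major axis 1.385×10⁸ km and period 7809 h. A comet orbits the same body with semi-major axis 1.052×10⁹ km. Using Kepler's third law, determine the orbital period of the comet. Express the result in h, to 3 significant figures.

T₂ ≈ 1.63×10⁵ h

Kepler's third law: T² ∝ a³, so T₂ = T₁ (a₂/a₁)^(3/2).
a₂/a₁ = 7.596, (a₂/a₁)^(3/2) = 20.93.
T₂ = 7809 × 20.93 = 1.635×10⁵ h.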